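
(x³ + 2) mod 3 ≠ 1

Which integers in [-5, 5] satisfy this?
Holds for: {-5, -3, -2, 0, 1, 3, 4}
Fails for: {-4, -1, 2, 5}

Answer: {-5, -3, -2, 0, 1, 3, 4}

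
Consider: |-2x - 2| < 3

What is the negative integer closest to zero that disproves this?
Testing negative integers from -1 downward:
x = -1: LHS = |-2·(-1) - 2| = |0| = 0; 0 < 3 — holds
x = -2: LHS = |-2·(-2) - 2| = |2| = 2; 2 < 3 — holds
x = -3: LHS = |-2·(-3) - 2| = |4| = 4; 4 < 3 — FAILS  ← closest negative counterexample to 0

Answer: x = -3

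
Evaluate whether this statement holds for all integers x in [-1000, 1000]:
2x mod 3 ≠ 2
The claim fails at x = 1:
x = 1: LHS = (2·1) mod 3 = 2 mod 3 = 2; 2 ≠ 2 — FAILS

Because a single integer refutes it, the statement is false.

Answer: False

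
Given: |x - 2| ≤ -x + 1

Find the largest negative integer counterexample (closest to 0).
Testing negative integers from -1 downward:
x = -1: LHS = |(-1) - 2| = |-3| = 3, RHS = -(-1) + 1 = 2; 3 ≤ 2 — FAILS  ← closest negative counterexample to 0

Answer: x = -1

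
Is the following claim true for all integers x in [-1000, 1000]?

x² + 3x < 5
The claim fails at x = 2:
x = 2: LHS = 2² + 3·2 = 10; 10 < 5 — FAILS

Because a single integer refutes it, the statement is false.

Answer: False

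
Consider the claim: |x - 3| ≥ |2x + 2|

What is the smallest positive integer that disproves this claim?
Testing positive integers:
x = 1: LHS = |1 - 3| = |-2| = 2, RHS = |2·1 + 2| = |4| = 4; 2 ≥ 4 — FAILS  ← smallest positive counterexample

Answer: x = 1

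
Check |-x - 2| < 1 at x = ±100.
x = 100: LHS = |-100 - 2| = |-102| = 102; 102 < 1 — FAILS
x = -100: LHS = |-(-100) - 2| = |98| = 98; 98 < 1 — FAILS

Answer: No, fails for both x = 100 and x = -100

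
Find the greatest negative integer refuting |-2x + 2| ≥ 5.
Testing negative integers from -1 downward:
x = -1: LHS = |-2·(-1) + 2| = |4| = 4; 4 ≥ 5 — FAILS  ← closest negative counterexample to 0

Answer: x = -1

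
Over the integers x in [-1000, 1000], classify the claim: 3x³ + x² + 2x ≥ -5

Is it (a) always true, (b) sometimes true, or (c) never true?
Holds at x = 0: LHS = 3·0³ + 0² + 2·0 = 0; 0 ≥ -5 — holds
Fails at x = -2: LHS = 3·(-2)³ + (-2)² + 2·(-2) = -24; -24 ≥ -5 — FAILS
It is satisfied by some integers in the range but not all.

Answer: Sometimes true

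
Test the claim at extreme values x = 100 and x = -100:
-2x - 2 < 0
x = 100: LHS = -2·100 - 2 = -202; -202 < 0 — holds
x = -100: LHS = -2·(-100) - 2 = 198; 198 < 0 — FAILS

Answer: Partially: holds for x = 100, fails for x = -100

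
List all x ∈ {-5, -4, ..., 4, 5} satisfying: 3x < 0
Holds for: {-5, -4, -3, -2, -1}
Fails for: {0, 1, 2, 3, 4, 5}

Answer: {-5, -4, -3, -2, -1}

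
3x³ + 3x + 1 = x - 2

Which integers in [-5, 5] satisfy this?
Track d = LHS − RHS over the integers in [-5, 5]. Equality would need d = 0, but d changes sign only between consecutive integers, jumping over 0:
x = -1: LHS = 3·(-1)³ + 3·(-1) + 1 = -5, RHS = (-1) - 2 = -3; -5 = -3 — FAILS  (d = -2)
x = 0: LHS = 3·0³ + 3·0 + 1 = 1, RHS = 0 - 2 = -2; 1 = -2 — FAILS  (d = 3)
Away from these crossings d keeps a constant sign, and checking every integer in [-5, 5] confirms d ≠ 0 throughout. Hence the two sides are never equal, so the claimed relation (=) fails for every integer in [-5, 5].

Answer: None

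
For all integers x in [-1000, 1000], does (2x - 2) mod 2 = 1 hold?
The claim fails at x = 0:
x = 0: LHS = (2·0 - 2) mod 2 = (-2) mod 2 = 0; 0 = 1 — FAILS

Because a single integer refutes it, the statement is false.

Answer: False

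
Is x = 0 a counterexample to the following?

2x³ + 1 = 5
Substitute x = 0 into the relation:
x = 0: LHS = 2·0³ + 1 = 1; 1 = 5 — FAILS

Since the claim fails at x = 0, this value is a counterexample.

Answer: Yes, x = 0 is a counterexample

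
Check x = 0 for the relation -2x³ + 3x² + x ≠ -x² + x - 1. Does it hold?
x = 0: LHS = -2·0³ + 3·0² + 0 = 0, RHS = -0² + 0 - 1 = -1; 0 ≠ -1 — holds

The relation is satisfied at x = 0.

Answer: Yes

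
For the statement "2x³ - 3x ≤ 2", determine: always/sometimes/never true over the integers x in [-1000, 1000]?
Holds at x = 0: LHS = 2·0³ - 3·0 = 0; 0 ≤ 2 — holds
Fails at x = 2: LHS = 2·2³ - 3·2 = 10; 10 ≤ 2 — FAILS
It is satisfied by some integers in the range but not all.

Answer: Sometimes true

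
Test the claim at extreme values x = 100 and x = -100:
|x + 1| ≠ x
x = 100: LHS = |100 + 1| = |101| = 101; 101 ≠ 100 — holds
x = -100: LHS = |(-100) + 1| = |-99| = 99; 99 ≠ -100 — holds

Answer: Yes, holds for both x = 100 and x = -100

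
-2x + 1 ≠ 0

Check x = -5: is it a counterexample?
Substitute x = -5 into the relation:
x = -5: LHS = -2·(-5) + 1 = 11; 11 ≠ 0 — holds

The relation holds at x = -5, so it is not a counterexample.

Answer: No, x = -5 is not a counterexample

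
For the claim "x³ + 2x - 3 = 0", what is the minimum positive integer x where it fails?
Testing positive integers:
x = 1: LHS = 1³ + 2·1 - 3 = 0; 0 = 0 — holds
x = 2: LHS = 2³ + 2·2 - 3 = 9; 9 = 0 — FAILS  ← smallest positive counterexample

Answer: x = 2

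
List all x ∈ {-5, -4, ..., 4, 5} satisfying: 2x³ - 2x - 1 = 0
Track d = LHS − RHS over the integers in [-5, 5]. Equality would need d = 0, but d changes sign only between consecutive integers, jumping over 0:
x = 1: LHS = 2·1³ - 2·1 - 1 = -1; -1 = 0 — FAILS  (d = -1)
x = 2: LHS = 2·2³ - 2·2 - 1 = 11; 11 = 0 — FAILS  (d = 11)
Away from these crossings d keeps a constant sign, and checking every integer in [-5, 5] confirms d ≠ 0 throughout. Hence the two sides are never equal, so the claimed relation (=) fails for every integer in [-5, 5].

Answer: None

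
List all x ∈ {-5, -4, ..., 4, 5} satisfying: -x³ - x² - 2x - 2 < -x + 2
Holds for: {-1, 0, 1, 2, 3, 4, 5}
Fails for: {-5, -4, -3, -2}

Answer: {-1, 0, 1, 2, 3, 4, 5}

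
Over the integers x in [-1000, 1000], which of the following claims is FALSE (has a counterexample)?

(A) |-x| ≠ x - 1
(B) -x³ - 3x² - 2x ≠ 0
(A) Over all integers in [-1000, 1000], LHS − RHS is always positive; it is smallest at x = 0, where it equals 1:
x = 0: LHS = |-0| = |0| = 0, RHS = 0 - 1 = -1; 0 ≠ -1 — holds
At the ends of the range:
x = -1000: LHS = |-(-1000)| = |1000| = 1000, RHS = (-1000) - 1 = -1001; 1000 ≠ -1001 — holds
x = 1000: LHS = |-1000| = 1000, RHS = 1000 - 1 = 999; 1000 ≠ 999 — holds
Hence LHS − RHS is never 0, i.e. the two sides are never equal, so the relation holds for every integer in [-1000, 1000].

(B) x = 0: LHS = -0³ - 3·0² - 2·0 = 0; 0 ≠ 0 — FAILS

Only (B) has a counterexample.

Answer: B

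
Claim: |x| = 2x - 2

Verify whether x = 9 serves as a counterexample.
Substitute x = 9 into the relation:
x = 9: LHS = |9| = 9, RHS = 2·9 - 2 = 16; 9 = 16 — FAILS

Since the claim fails at x = 9, this value is a counterexample.

Answer: Yes, x = 9 is a counterexample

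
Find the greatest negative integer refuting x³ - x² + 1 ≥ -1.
Testing negative integers from -1 downward:
x = -1: LHS = (-1)³ - (-1)² + 1 = -1; -1 ≥ -1 — holds
x = -2: LHS = (-2)³ - (-2)² + 1 = -11; -11 ≥ -1 — FAILS  ← closest negative counterexample to 0

Answer: x = -2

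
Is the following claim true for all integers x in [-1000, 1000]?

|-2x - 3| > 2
The claim fails at x = -1:
x = -1: LHS = |-2·(-1) - 3| = |-1| = 1; 1 > 2 — FAILS

Because a single integer refutes it, the statement is false.

Answer: False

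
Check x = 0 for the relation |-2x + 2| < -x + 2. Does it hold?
x = 0: LHS = |-2·0 + 2| = |2| = 2, RHS = -0 + 2 = 2; 2 < 2 — FAILS

The relation fails at x = 0, so x = 0 is a counterexample.

Answer: No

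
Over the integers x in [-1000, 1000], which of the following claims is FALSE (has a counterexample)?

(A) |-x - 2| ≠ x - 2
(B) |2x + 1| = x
(A) Over all integers in [-1000, 1000], LHS − RHS is always positive; it is smallest at x = 0, where it equals 4:
x = 0: LHS = |-0 - 2| = |-2| = 2, RHS = 0 - 2 = -2; 2 ≠ -2 — holds
At the ends of the range:
x = -1000: LHS = |-(-1000) - 2| = |998| = 998, RHS = (-1000) - 2 = -1002; 998 ≠ -1002 — holds
x = 1000: LHS = |-1000 - 2| = |-1002| = 1002, RHS = 1000 - 2 = 998; 1002 ≠ 998 — holds
Hence LHS − RHS is never 0, i.e. the two sides are never equal, so the relation holds for every integer in [-1000, 1000].

(B) x = 0: LHS = |2·0 + 1| = |1| = 1; 1 = 0 — FAILS

Only (B) has a counterexample.

Answer: B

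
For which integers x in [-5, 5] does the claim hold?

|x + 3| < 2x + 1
Holds for: {3, 4, 5}
Fails for: {-5, -4, -3, -2, -1, 0, 1, 2}

Answer: {3, 4, 5}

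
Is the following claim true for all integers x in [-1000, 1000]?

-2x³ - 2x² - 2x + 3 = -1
The claim fails at x = 0:
x = 0: LHS = -2·0³ - 2·0² - 2·0 + 3 = 3; 3 = -1 — FAILS

Because a single integer refutes it, the statement is false.

Answer: False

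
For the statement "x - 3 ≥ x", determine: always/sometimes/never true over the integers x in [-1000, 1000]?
Over all integers in [-1000, 1000], LHS − RHS is largest at x = 0, where it equals -3:
x = 0: LHS = 0 - 3 = -3; -3 ≥ 0 — FAILS
At the ends of the range:
x = -1000: LHS = (-1000) - 3 = -1003; -1003 ≥ -1000 — FAILS
x = 1000: LHS = 1000 - 3 = 997; 997 ≥ 1000 — FAILS
Hence LHS − RHS is never zero or positive, i.e. LHS < RHS throughout, so the claimed relation (≥) fails for every integer in [-1000, 1000].

No integer in the range satisfies it.

Answer: Never true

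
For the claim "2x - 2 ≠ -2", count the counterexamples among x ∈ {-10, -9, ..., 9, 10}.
Counterexamples in [-10, 10]: {0}.

Counting them gives 1 values.

Answer: 1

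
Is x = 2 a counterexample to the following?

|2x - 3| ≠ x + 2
Substitute x = 2 into the relation:
x = 2: LHS = |2·2 - 3| = |1| = 1, RHS = 2 + 2 = 4; 1 ≠ 4 — holds

The claim holds here, so x = 2 is not a counterexample. (A counterexample exists elsewhere, e.g. x = 5.)

Answer: No, x = 2 is not a counterexample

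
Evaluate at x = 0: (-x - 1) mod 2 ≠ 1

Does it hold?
x = 0: LHS = (-0 - 1) mod 2 = (-1) mod 2 = 1; 1 ≠ 1 — FAILS

The relation fails at x = 0, so x = 0 is a counterexample.

Answer: No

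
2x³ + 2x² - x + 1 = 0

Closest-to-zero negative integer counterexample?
Testing negative integers from -1 downward:
x = -1: LHS = 2·(-1)³ + 2·(-1)² - (-1) + 1 = 2; 2 = 0 — FAILS  ← closest negative counterexample to 0

Answer: x = -1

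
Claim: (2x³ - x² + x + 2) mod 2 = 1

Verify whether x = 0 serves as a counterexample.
Substitute x = 0 into the relation:
x = 0: LHS = (2·0³ - 0² + 0 + 2) mod 2 = 2 mod 2 = 0; 0 = 1 — FAILS

Since the claim fails at x = 0, this value is a counterexample.

Answer: Yes, x = 0 is a counterexample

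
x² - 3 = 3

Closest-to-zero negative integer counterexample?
Testing negative integers from -1 downward:
x = -1: LHS = (-1)² - 3 = -2; -2 = 3 — FAILS  ← closest negative counterexample to 0

Answer: x = -1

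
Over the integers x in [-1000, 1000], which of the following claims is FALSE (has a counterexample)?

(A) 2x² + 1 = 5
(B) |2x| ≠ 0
(A) x = 0: LHS = 2·0² + 1 = 1; 1 = 5 — FAILS
(B) x = 0: LHS = |2·0| = |0| = 0; 0 ≠ 0 — FAILS

Answer: Both A and B are false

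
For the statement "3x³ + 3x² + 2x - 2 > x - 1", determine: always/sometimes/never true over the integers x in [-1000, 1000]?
Holds at x = 1: LHS = 3·1³ + 3·1² + 2·1 - 2 = 6, RHS = 1 - 1 = 0; 6 > 0 — holds
Fails at x = 0: LHS = 3·0³ + 3·0² + 2·0 - 2 = -2, RHS = 0 - 1 = -1; -2 > -1 — FAILS
It is satisfied by some integers in the range but not all.

Answer: Sometimes true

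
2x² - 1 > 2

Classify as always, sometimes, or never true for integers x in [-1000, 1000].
Holds at x = 2: LHS = 2·2² - 1 = 7; 7 > 2 — holds
Fails at x = 0: LHS = 2·0² - 1 = -1; -1 > 2 — FAILS
It is satisfied by some integers in the range but not all.

Answer: Sometimes true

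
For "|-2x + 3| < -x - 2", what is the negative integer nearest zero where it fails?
Testing negative integers from -1 downward:
x = -1: LHS = |-2·(-1) + 3| = |5| = 5, RHS = -(-1) - 2 = -1; 5 < -1 — FAILS  ← closest negative counterexample to 0

Answer: x = -1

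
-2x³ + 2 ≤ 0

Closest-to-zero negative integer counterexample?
Testing negative integers from -1 downward:
x = -1: LHS = -2·(-1)³ + 2 = 4; 4 ≤ 0 — FAILS  ← closest negative counterexample to 0

Answer: x = -1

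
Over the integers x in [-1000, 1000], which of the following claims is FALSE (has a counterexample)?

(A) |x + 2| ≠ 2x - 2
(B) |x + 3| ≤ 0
(A) x = 4: LHS = |4 + 2| = |6| = 6, RHS = 2·4 - 2 = 6; 6 ≠ 6 — FAILS
(B) x = 0: LHS = |0 + 3| = |3| = 3; 3 ≤ 0 — FAILS

Answer: Both A and B are false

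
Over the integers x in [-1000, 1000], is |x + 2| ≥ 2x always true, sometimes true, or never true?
Holds at x = 0: LHS = |0 + 2| = |2| = 2, RHS = 2·0 = 0; 2 ≥ 0 — holds
Fails at x = 3: LHS = |3 + 2| = |5| = 5, RHS = 2·3 = 6; 5 ≥ 6 — FAILS
It is satisfied by some integers in the range but not all.

Answer: Sometimes true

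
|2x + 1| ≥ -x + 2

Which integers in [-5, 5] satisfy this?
Holds for: {-5, -4, -3, 1, 2, 3, 4, 5}
Fails for: {-2, -1, 0}

Answer: {-5, -4, -3, 1, 2, 3, 4, 5}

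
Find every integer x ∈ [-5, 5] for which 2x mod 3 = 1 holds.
Holds for: {-4, -1, 2, 5}
Fails for: {-5, -3, -2, 0, 1, 3, 4}

Answer: {-4, -1, 2, 5}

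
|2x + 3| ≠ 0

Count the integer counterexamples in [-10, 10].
Over all integers in [-10, 10], LHS − RHS is always positive; it is smallest at x = -1, where it equals 1:
x = -1: LHS = |2·(-1) + 3| = |1| = 1; 1 ≠ 0 — holds
At the ends of the range:
x = -10: LHS = |2·(-10) + 3| = |-17| = 17; 17 ≠ 0 — holds
x = 10: LHS = |2·10 + 3| = |23| = 23; 23 ≠ 0 — holds
Hence LHS − RHS is never 0, i.e. the two sides are never equal, so the relation holds for every integer in [-10, 10].

No counterexample appears in that range.

Answer: 0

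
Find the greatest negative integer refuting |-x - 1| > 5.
Testing negative integers from -1 downward:
x = -1: LHS = |-(-1) - 1| = |0| = 0; 0 > 5 — FAILS  ← closest negative counterexample to 0

Answer: x = -1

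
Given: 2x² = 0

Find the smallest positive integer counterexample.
Testing positive integers:
x = 1: LHS = 2·1² = 2; 2 = 0 — FAILS  ← smallest positive counterexample

Answer: x = 1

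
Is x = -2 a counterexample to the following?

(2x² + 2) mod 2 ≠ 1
Substitute x = -2 into the relation:
x = -2: LHS = (2·(-2)² + 2) mod 2 = 10 mod 2 = 0; 0 ≠ 1 — holds

The relation holds at x = -2, so it is not a counterexample.

Answer: No, x = -2 is not a counterexample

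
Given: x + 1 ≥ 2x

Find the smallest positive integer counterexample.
Testing positive integers:
x = 1: LHS = 1 + 1 = 2, RHS = 2·1 = 2; 2 ≥ 2 — holds
x = 2: LHS = 2 + 1 = 3, RHS = 2·2 = 4; 3 ≥ 4 — FAILS  ← smallest positive counterexample

Answer: x = 2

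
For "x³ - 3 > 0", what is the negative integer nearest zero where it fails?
Testing negative integers from -1 downward:
x = -1: LHS = (-1)³ - 3 = -4; -4 > 0 — FAILS  ← closest negative counterexample to 0

Answer: x = -1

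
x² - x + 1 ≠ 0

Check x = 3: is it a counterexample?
Substitute x = 3 into the relation:
x = 3: LHS = 3² - 3 + 1 = 7; 7 ≠ 0 — holds

The relation holds at x = 3, so it is not a counterexample.

Answer: No, x = 3 is not a counterexample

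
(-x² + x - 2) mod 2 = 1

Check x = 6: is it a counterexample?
Substitute x = 6 into the relation:
x = 6: LHS = (-6² + 6 - 2) mod 2 = (-32) mod 2 = 0; 0 = 1 — FAILS

Since the claim fails at x = 6, this value is a counterexample.

Answer: Yes, x = 6 is a counterexample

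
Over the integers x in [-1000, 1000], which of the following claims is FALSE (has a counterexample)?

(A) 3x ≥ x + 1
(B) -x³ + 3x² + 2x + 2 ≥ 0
(A) x = 0: LHS = 3·0 = 0, RHS = 0 + 1 = 1; 0 ≥ 1 — FAILS
(B) x = 4: LHS = -4³ + 3·4² + 2·4 + 2 = -6; -6 ≥ 0 — FAILS

Answer: Both A and B are false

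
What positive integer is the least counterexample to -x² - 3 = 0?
Testing positive integers:
x = 1: LHS = -1² - 3 = -4; -4 = 0 — FAILS  ← smallest positive counterexample

Answer: x = 1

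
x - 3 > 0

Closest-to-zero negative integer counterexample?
Testing negative integers from -1 downward:
x = -1: LHS = (-1) - 3 = -4; -4 > 0 — FAILS  ← closest negative counterexample to 0

Answer: x = -1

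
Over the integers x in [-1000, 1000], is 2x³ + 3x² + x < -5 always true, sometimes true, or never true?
Holds at x = -2: LHS = 2·(-2)³ + 3·(-2)² + (-2) = -6; -6 < -5 — holds
Fails at x = 0: LHS = 2·0³ + 3·0² + 0 = 0; 0 < -5 — FAILS
It is satisfied by some integers in the range but not all.

Answer: Sometimes true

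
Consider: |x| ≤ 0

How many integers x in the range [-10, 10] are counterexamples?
Counterexamples in [-10, 10]: {-10, -9, -8, -7, -6, -5, -4, -3, -2, -1, 1, 2, 3, 4, 5, 6, 7, 8, 9, 10}.

Counting them gives 20 values.

Answer: 20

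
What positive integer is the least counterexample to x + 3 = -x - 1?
Testing positive integers:
x = 1: LHS = 1 + 3 = 4, RHS = -1 - 1 = -2; 4 = -2 — FAILS  ← smallest positive counterexample

Answer: x = 1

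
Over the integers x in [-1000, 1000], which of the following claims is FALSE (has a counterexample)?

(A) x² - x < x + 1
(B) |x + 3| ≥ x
(A) x = -1: LHS = (-1)² - (-1) = 2, RHS = (-1) + 1 = 0; 2 < 0 — FAILS

(B) Over all integers in [-1000, 1000], LHS − RHS is smallest at x = 0, where it equals 3:
x = 0: LHS = |0 + 3| = |3| = 3; 3 ≥ 0 — holds
At the ends of the range:
x = -1000: LHS = |(-1000) + 3| = |-997| = 997; 997 ≥ -1000 — holds
x = 1000: LHS = |1000 + 3| = |1003| = 1003; 1003 ≥ 1000 — holds
Hence LHS − RHS is never negative, i.e. LHS ≥ RHS throughout, so the relation holds for every integer in [-1000, 1000].

Only (A) has a counterexample.

Answer: A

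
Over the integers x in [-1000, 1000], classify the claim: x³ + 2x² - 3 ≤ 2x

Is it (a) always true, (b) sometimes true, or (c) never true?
Holds at x = 0: LHS = 0³ + 2·0² - 3 = -3, RHS = 2·0 = 0; -3 ≤ 0 — holds
Fails at x = 2: LHS = 2³ + 2·2² - 3 = 13, RHS = 2·2 = 4; 13 ≤ 4 — FAILS
It is satisfied by some integers in the range but not all.

Answer: Sometimes true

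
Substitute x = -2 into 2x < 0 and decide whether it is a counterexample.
Substitute x = -2 into the relation:
x = -2: LHS = 2·(-2) = -4; -4 < 0 — holds

The claim holds here, so x = -2 is not a counterexample. (A counterexample exists elsewhere, e.g. x = 0.)

Answer: No, x = -2 is not a counterexample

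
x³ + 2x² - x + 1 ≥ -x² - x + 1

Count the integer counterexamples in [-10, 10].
Counterexamples in [-10, 10]: {-10, -9, -8, -7, -6, -5, -4}.

Counting them gives 7 values.

Answer: 7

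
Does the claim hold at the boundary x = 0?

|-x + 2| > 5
x = 0: LHS = |-0 + 2| = |2| = 2; 2 > 5 — FAILS

The relation fails at x = 0, so x = 0 is a counterexample.

Answer: No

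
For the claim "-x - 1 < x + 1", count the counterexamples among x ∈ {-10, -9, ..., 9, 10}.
Counterexamples in [-10, 10]: {-10, -9, -8, -7, -6, -5, -4, -3, -2, -1}.

Counting them gives 10 values.

Answer: 10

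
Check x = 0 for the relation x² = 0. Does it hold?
x = 0: LHS = 0² = 0; 0 = 0 — holds

The relation is satisfied at x = 0.

Answer: Yes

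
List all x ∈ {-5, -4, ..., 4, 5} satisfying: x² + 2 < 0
Over all integers in [-5, 5], LHS − RHS is smallest at x = 0, where it equals 2:
x = 0: LHS = 0² + 2 = 2; 2 < 0 — FAILS
At the ends of the range:
x = -5: LHS = (-5)² + 2 = 27; 27 < 0 — FAILS
x = 5: LHS = 5² + 2 = 27; 27 < 0 — FAILS
Hence LHS − RHS is never negative, i.e. LHS ≥ RHS throughout, so the claimed relation (<) fails for every integer in [-5, 5].

Answer: None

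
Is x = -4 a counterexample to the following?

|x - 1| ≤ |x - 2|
Substitute x = -4 into the relation:
x = -4: LHS = |(-4) - 1| = |-5| = 5, RHS = |(-4) - 2| = |-6| = 6; 5 ≤ 6 — holds

The claim holds here, so x = -4 is not a counterexample. (A counterexample exists elsewhere, e.g. x = 2.)

Answer: No, x = -4 is not a counterexample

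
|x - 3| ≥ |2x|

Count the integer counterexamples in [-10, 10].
Counterexamples in [-10, 10]: {-10, -9, -8, -7, -6, -5, -4, 2, 3, 4, 5, 6, 7, 8, 9, 10}.

Counting them gives 16 values.

Answer: 16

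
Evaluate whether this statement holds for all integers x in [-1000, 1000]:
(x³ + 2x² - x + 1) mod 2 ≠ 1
The claim fails at x = 0:
x = 0: LHS = (0³ + 2·0² - 0 + 1) mod 2 = 1 mod 2 = 1; 1 ≠ 1 — FAILS

Because a single integer refutes it, the statement is false.

Answer: False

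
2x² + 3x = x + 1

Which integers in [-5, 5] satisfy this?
Track d = LHS − RHS over the integers in [-5, 5]. Equality would need d = 0, but d changes sign only between consecutive integers, jumping over 0:
x = -2: LHS = 2·(-2)² + 3·(-2) = 2, RHS = (-2) + 1 = -1; 2 = -1 — FAILS  (d = 3)
x = -1: LHS = 2·(-1)² + 3·(-1) = -1, RHS = (-1) + 1 = 0; -1 = 0 — FAILS  (d = -1)
x = 0: LHS = 2·0² + 3·0 = 0, RHS = 0 + 1 = 1; 0 = 1 — FAILS  (d = -1)
x = 1: LHS = 2·1² + 3·1 = 5, RHS = 1 + 1 = 2; 5 = 2 — FAILS  (d = 3)
Away from these crossings d keeps a constant sign, and checking every integer in [-5, 5] confirms d ≠ 0 throughout. Hence the two sides are never equal, so the claimed relation (=) fails for every integer in [-5, 5].

Answer: None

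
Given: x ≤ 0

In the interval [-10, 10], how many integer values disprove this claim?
Counterexamples in [-10, 10]: {1, 2, 3, 4, 5, 6, 7, 8, 9, 10}.

Counting them gives 10 values.

Answer: 10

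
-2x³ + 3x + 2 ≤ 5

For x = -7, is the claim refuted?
Substitute x = -7 into the relation:
x = -7: LHS = -2·(-7)³ + 3·(-7) + 2 = 667; 667 ≤ 5 — FAILS

Since the claim fails at x = -7, this value is a counterexample.

Answer: Yes, x = -7 is a counterexample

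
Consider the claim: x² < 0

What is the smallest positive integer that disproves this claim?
Testing positive integers:
x = 1: LHS = 1² = 1; 1 < 0 — FAILS  ← smallest positive counterexample

Answer: x = 1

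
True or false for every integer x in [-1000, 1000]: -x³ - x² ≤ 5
The claim fails at x = -3:
x = -3: LHS = -(-3)³ - (-3)² = 18; 18 ≤ 5 — FAILS

Because a single integer refutes it, the statement is false.

Answer: False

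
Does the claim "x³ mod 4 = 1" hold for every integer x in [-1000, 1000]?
The claim fails at x = 0:
x = 0: LHS = (0³) mod 4 = 0 mod 4 = 0; 0 = 1 — FAILS

Because a single integer refutes it, the statement is false.

Answer: False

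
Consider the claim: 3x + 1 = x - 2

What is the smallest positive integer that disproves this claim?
Testing positive integers:
x = 1: LHS = 3·1 + 1 = 4, RHS = 1 - 2 = -1; 4 = -1 — FAILS  ← smallest positive counterexample

Answer: x = 1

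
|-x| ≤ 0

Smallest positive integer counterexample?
Testing positive integers:
x = 1: LHS = |-1| = 1; 1 ≤ 0 — FAILS  ← smallest positive counterexample

Answer: x = 1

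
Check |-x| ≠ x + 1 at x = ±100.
x = 100: LHS = |-100| = 100, RHS = 100 + 1 = 101; 100 ≠ 101 — holds
x = -100: LHS = |-(-100)| = |100| = 100, RHS = (-100) + 1 = -99; 100 ≠ -99 — holds

Answer: Yes, holds for both x = 100 and x = -100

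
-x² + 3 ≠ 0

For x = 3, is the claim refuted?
Substitute x = 3 into the relation:
x = 3: LHS = -3² + 3 = -6; -6 ≠ 0 — holds

The relation holds at x = 3, so it is not a counterexample.

Answer: No, x = 3 is not a counterexample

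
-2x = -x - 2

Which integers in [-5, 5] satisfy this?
Holds for: {2}
Fails for: {-5, -4, -3, -2, -1, 0, 1, 3, 4, 5}

Answer: {2}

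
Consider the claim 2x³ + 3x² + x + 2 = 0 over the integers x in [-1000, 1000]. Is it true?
The claim fails at x = 0:
x = 0: LHS = 2·0³ + 3·0² + 0 + 2 = 2; 2 = 0 — FAILS

Because a single integer refutes it, the statement is false.

Answer: False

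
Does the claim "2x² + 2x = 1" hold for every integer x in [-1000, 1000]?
The claim fails at x = 0:
x = 0: LHS = 2·0² + 2·0 = 0; 0 = 1 — FAILS

Because a single integer refutes it, the statement is false.

Answer: False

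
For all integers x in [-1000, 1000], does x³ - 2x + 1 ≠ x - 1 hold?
The claim fails at x = 1:
x = 1: LHS = 1³ - 2·1 + 1 = 0, RHS = 1 - 1 = 0; 0 ≠ 0 — FAILS

Because a single integer refutes it, the statement is false.

Answer: False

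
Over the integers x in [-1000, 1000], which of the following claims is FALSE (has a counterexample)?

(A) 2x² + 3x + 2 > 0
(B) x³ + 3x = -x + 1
(A) Over all integers in [-1000, 1000], LHS − RHS is smallest at x = -1, where it equals 1:
x = -1: LHS = 2·(-1)² + 3·(-1) + 2 = 1; 1 > 0 — holds
At the ends of the range:
x = -1000: LHS = 2·(-1000)² + 3·(-1000) + 2 = 1997002; 1997002 > 0 — holds
x = 1000: LHS = 2·1000² + 3·1000 + 2 = 2003002; 2003002 > 0 — holds
Hence LHS − RHS is never zero or negative, i.e. LHS > RHS throughout, so the relation holds for every integer in [-1000, 1000].

(B) x = 0: LHS = 0³ + 3·0 = 0, RHS = -0 + 1 = 1; 0 = 1 — FAILS

Only (B) has a counterexample.

Answer: B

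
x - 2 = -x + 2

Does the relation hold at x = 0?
x = 0: LHS = 0 - 2 = -2, RHS = -0 + 2 = 2; -2 = 2 — FAILS

The relation fails at x = 0, so x = 0 is a counterexample.

Answer: No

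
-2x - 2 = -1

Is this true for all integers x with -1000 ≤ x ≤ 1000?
The claim fails at x = 0:
x = 0: LHS = -2·0 - 2 = -2; -2 = -1 — FAILS

Because a single integer refutes it, the statement is false.

Answer: False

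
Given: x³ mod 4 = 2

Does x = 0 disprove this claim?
Substitute x = 0 into the relation:
x = 0: LHS = (0³) mod 4 = 0 mod 4 = 0; 0 = 2 — FAILS

Since the claim fails at x = 0, this value is a counterexample.

Answer: Yes, x = 0 is a counterexample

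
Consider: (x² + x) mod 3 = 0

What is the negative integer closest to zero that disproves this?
Testing negative integers from -1 downward:
x = -1: LHS = ((-1)² + (-1)) mod 3 = 0 mod 3 = 0; 0 = 0 — holds
x = -2: LHS = ((-2)² + (-2)) mod 3 = 2 mod 3 = 2; 2 = 0 — FAILS  ← closest negative counterexample to 0

Answer: x = -2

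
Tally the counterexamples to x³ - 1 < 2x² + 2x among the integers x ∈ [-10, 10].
Counterexamples in [-10, 10]: {3, 4, 5, 6, 7, 8, 9, 10}.

Counting them gives 8 values.

Answer: 8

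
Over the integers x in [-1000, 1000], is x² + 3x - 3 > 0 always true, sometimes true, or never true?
Holds at x = 1: LHS = 1² + 3·1 - 3 = 1; 1 > 0 — holds
Fails at x = 0: LHS = 0² + 3·0 - 3 = -3; -3 > 0 — FAILS
It is satisfied by some integers in the range but not all.

Answer: Sometimes true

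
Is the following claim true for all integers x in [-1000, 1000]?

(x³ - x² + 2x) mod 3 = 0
The claim fails at x = 1:
x = 1: LHS = (1³ - 1² + 2·1) mod 3 = 2 mod 3 = 2; 2 = 0 — FAILS

Because a single integer refutes it, the statement is false.

Answer: False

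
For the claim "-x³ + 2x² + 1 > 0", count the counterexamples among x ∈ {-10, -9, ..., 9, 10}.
Counterexamples in [-10, 10]: {3, 4, 5, 6, 7, 8, 9, 10}.

Counting them gives 8 values.

Answer: 8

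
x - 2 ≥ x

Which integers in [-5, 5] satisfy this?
Over all integers in [-5, 5], LHS − RHS is largest at x = 0, where it equals -2:
x = 0: LHS = 0 - 2 = -2; -2 ≥ 0 — FAILS
At the ends of the range:
x = -5: LHS = (-5) - 2 = -7; -7 ≥ -5 — FAILS
x = 5: LHS = 5 - 2 = 3; 3 ≥ 5 — FAILS
Hence LHS − RHS is never zero or positive, i.e. LHS < RHS throughout, so the claimed relation (≥) fails for every integer in [-5, 5].

Answer: None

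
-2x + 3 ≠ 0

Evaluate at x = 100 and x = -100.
x = 100: LHS = -2·100 + 3 = -197; -197 ≠ 0 — holds
x = -100: LHS = -2·(-100) + 3 = 203; 203 ≠ 0 — holds

Answer: Yes, holds for both x = 100 and x = -100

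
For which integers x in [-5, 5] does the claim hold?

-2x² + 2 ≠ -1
Track d = LHS − RHS over the integers in [-5, 5]. Equality would need d = 0, but d changes sign only between consecutive integers, jumping over 0:
x = -2: LHS = -2·(-2)² + 2 = -6; -6 ≠ -1 — holds  (d = -5)
x = -1: LHS = -2·(-1)² + 2 = 0; 0 ≠ -1 — holds  (d = 1)
x = 1: LHS = -2·1² + 2 = 0; 0 ≠ -1 — holds  (d = 1)
x = 2: LHS = -2·2² + 2 = -6; -6 ≠ -1 — holds  (d = -5)
Away from these crossings d keeps a constant sign, and checking every integer in [-5, 5] confirms d ≠ 0 throughout. Hence the two sides are never equal, so the relation holds for every integer in [-5, 5].

Answer: All integers in [-5, 5]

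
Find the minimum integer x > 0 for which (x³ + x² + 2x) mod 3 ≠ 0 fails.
Testing positive integers:
x = 1: LHS = (1³ + 1² + 2·1) mod 3 = 4 mod 3 = 1; 1 ≠ 0 — holds
x = 2: LHS = (2³ + 2² + 2·2) mod 3 = 16 mod 3 = 1; 1 ≠ 0 — holds
x = 3: LHS = (3³ + 3² + 2·3) mod 3 = 42 mod 3 = 0; 0 ≠ 0 — FAILS  ← smallest positive counterexample

Answer: x = 3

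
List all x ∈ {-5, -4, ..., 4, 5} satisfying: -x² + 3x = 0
Holds for: {0, 3}
Fails for: {-5, -4, -3, -2, -1, 1, 2, 4, 5}

Answer: {0, 3}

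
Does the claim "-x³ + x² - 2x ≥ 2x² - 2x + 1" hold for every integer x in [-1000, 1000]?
The claim fails at x = 0:
x = 0: LHS = -0³ + 0² - 2·0 = 0, RHS = 2·0² - 2·0 + 1 = 1; 0 ≥ 1 — FAILS

Because a single integer refutes it, the statement is false.

Answer: False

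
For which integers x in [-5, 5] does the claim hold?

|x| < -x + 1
Holds for: {-5, -4, -3, -2, -1, 0}
Fails for: {1, 2, 3, 4, 5}

Answer: {-5, -4, -3, -2, -1, 0}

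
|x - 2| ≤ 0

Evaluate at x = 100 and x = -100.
x = 100: LHS = |100 - 2| = |98| = 98; 98 ≤ 0 — FAILS
x = -100: LHS = |(-100) - 2| = |-102| = 102; 102 ≤ 0 — FAILS

Answer: No, fails for both x = 100 and x = -100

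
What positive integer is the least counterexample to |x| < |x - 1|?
Testing positive integers:
x = 1: LHS = |1| = 1, RHS = |1 - 1| = |0| = 0; 1 < 0 — FAILS  ← smallest positive counterexample

Answer: x = 1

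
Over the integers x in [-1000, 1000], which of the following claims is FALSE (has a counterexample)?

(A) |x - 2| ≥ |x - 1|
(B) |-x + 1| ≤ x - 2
(A) x = 2: LHS = |2 - 2| = |0| = 0, RHS = |2 - 1| = |1| = 1; 0 ≥ 1 — FAILS
(B) x = 0: LHS = |-0 + 1| = |1| = 1, RHS = 0 - 2 = -2; 1 ≤ -2 — FAILS

Answer: Both A and B are false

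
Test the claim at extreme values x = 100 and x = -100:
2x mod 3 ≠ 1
x = 100: LHS = (2·100) mod 3 = 200 mod 3 = 2; 2 ≠ 1 — holds
x = -100: LHS = (2·(-100)) mod 3 = (-200) mod 3 = 1; 1 ≠ 1 — FAILS

Answer: Partially: holds for x = 100, fails for x = -100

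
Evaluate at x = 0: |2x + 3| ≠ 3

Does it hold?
x = 0: LHS = |2·0 + 3| = |3| = 3; 3 ≠ 3 — FAILS

The relation fails at x = 0, so x = 0 is a counterexample.

Answer: No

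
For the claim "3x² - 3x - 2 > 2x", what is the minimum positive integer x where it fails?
Testing positive integers:
x = 1: LHS = 3·1² - 3·1 - 2 = -2, RHS = 2·1 = 2; -2 > 2 — FAILS  ← smallest positive counterexample

Answer: x = 1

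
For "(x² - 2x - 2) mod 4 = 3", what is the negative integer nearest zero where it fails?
Testing negative integers from -1 downward:
x = -1: LHS = ((-1)² - 2·(-1) - 2) mod 4 = 1 mod 4 = 1; 1 = 3 — FAILS  ← closest negative counterexample to 0

Answer: x = -1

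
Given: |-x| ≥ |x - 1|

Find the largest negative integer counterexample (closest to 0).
Testing negative integers from -1 downward:
x = -1: LHS = |-(-1)| = |1| = 1, RHS = |(-1) - 1| = |-2| = 2; 1 ≥ 2 — FAILS  ← closest negative counterexample to 0

Answer: x = -1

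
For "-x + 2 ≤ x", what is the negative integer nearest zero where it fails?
Testing negative integers from -1 downward:
x = -1: LHS = -(-1) + 2 = 3; 3 ≤ -1 — FAILS  ← closest negative counterexample to 0

Answer: x = -1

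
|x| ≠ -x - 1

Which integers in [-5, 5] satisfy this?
Over all integers in [-5, 5], LHS − RHS is always positive; it is smallest at x = 0, where it equals 1:
x = 0: LHS = |0| = 0, RHS = -0 - 1 = -1; 0 ≠ -1 — holds
At the ends of the range:
x = -5: LHS = |-5| = 5, RHS = -(-5) - 1 = 4; 5 ≠ 4 — holds
x = 5: LHS = |5| = 5, RHS = -5 - 1 = -6; 5 ≠ -6 — holds
Hence LHS − RHS is never 0, i.e. the two sides are never equal, so the relation holds for every integer in [-5, 5].

Answer: All integers in [-5, 5]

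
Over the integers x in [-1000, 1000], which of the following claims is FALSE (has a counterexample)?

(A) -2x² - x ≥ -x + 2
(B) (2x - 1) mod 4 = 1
(A) x = 0: LHS = -2·0² - 0 = 0, RHS = -0 + 2 = 2; 0 ≥ 2 — FAILS
(B) x = 0: LHS = (2·0 - 1) mod 4 = (-1) mod 4 = 3; 3 = 1 — FAILS

Answer: Both A and B are false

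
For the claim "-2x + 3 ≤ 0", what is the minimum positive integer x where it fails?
Testing positive integers:
x = 1: LHS = -2·1 + 3 = 1; 1 ≤ 0 — FAILS  ← smallest positive counterexample

Answer: x = 1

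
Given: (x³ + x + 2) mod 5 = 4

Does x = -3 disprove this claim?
Substitute x = -3 into the relation:
x = -3: LHS = ((-3)³ + (-3) + 2) mod 5 = (-28) mod 5 = 2; 2 = 4 — FAILS

Since the claim fails at x = -3, this value is a counterexample.

Answer: Yes, x = -3 is a counterexample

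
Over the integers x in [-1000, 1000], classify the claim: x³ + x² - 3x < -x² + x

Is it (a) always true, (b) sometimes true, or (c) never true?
Holds at x = 1: LHS = 1³ + 1² - 3·1 = -1, RHS = -1² + 1 = 0; -1 < 0 — holds
Fails at x = 0: LHS = 0³ + 0² - 3·0 = 0, RHS = -0² + 0 = 0; 0 < 0 — FAILS
It is satisfied by some integers in the range but not all.

Answer: Sometimes true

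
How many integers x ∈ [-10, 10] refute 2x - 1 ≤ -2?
Counterexamples in [-10, 10]: {0, 1, 2, 3, 4, 5, 6, 7, 8, 9, 10}.

Counting them gives 11 values.

Answer: 11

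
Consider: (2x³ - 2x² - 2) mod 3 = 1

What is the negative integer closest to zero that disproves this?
Testing negative integers from -1 downward:
x = -1: LHS = (2·(-1)³ - 2·(-1)² - 2) mod 3 = (-6) mod 3 = 0; 0 = 1 — FAILS  ← closest negative counterexample to 0

Answer: x = -1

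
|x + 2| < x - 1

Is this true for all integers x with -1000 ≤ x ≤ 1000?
The claim fails at x = 0:
x = 0: LHS = |0 + 2| = |2| = 2, RHS = 0 - 1 = -1; 2 < -1 — FAILS

Because a single integer refutes it, the statement is false.

Answer: False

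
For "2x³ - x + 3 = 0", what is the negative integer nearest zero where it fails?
Testing negative integers from -1 downward:
x = -1: LHS = 2·(-1)³ - (-1) + 3 = 2; 2 = 0 — FAILS  ← closest negative counterexample to 0

Answer: x = -1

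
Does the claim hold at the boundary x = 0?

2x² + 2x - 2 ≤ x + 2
x = 0: LHS = 2·0² + 2·0 - 2 = -2, RHS = 0 + 2 = 2; -2 ≤ 2 — holds

The relation is satisfied at x = 0.

Answer: Yes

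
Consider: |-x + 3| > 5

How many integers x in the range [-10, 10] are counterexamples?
Counterexamples in [-10, 10]: {-2, -1, 0, 1, 2, 3, 4, 5, 6, 7, 8}.

Counting them gives 11 values.

Answer: 11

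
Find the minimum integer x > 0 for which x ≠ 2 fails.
Testing positive integers:
x = 1: 1 ≠ 2 — holds
x = 2: 2 ≠ 2 — FAILS  ← smallest positive counterexample

Answer: x = 2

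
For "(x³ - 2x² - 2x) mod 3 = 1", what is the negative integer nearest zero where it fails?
Testing negative integers from -1 downward:
x = -1: LHS = ((-1)³ - 2·(-1)² - 2·(-1)) mod 3 = (-1) mod 3 = 2; 2 = 1 — FAILS  ← closest negative counterexample to 0

Answer: x = -1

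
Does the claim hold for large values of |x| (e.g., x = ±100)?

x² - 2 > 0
x = 100: LHS = 100² - 2 = 9998; 9998 > 0 — holds
x = -100: LHS = (-100)² - 2 = 9998; 9998 > 0 — holds

Answer: Yes, holds for both x = 100 and x = -100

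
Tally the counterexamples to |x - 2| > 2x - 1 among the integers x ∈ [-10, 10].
Counterexamples in [-10, 10]: {1, 2, 3, 4, 5, 6, 7, 8, 9, 10}.

Counting them gives 10 values.

Answer: 10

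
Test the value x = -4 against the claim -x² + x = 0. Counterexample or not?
Substitute x = -4 into the relation:
x = -4: LHS = -(-4)² + (-4) = -20; -20 = 0 — FAILS

Since the claim fails at x = -4, this value is a counterexample.

Answer: Yes, x = -4 is a counterexample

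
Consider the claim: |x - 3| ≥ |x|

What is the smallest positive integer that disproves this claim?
Testing positive integers:
x = 1: LHS = |1 - 3| = |-2| = 2, RHS = |1| = 1; 2 ≥ 1 — holds
x = 2: LHS = |2 - 3| = |-1| = 1, RHS = |2| = 2; 1 ≥ 2 — FAILS  ← smallest positive counterexample

Answer: x = 2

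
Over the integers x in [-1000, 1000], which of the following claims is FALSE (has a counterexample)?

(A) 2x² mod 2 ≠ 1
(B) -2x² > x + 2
(A) For a polynomial with integer coefficients, its value mod 2 depends only on x mod 2, so it suffices to check one representative of each residue class, x = 0, 1:
x = 0: LHS = (2·0²) mod 2 = 0 mod 2 = 0; 0 ≠ 1 — holds
x = 1: LHS = (2·1²) mod 2 = 2 mod 2 = 0; 0 ≠ 1 — holds
The relation holds in every residue class, so the relation holds for every integer in [-1000, 1000].

(B) x = 0: LHS = -2·0² = 0, RHS = 0 + 2 = 2; 0 > 2 — FAILS

Only (B) has a counterexample.

Answer: B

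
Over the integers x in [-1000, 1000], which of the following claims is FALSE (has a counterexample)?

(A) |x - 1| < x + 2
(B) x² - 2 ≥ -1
(A) x = -1: LHS = |(-1) - 1| = |-2| = 2, RHS = (-1) + 2 = 1; 2 < 1 — FAILS
(B) x = 0: LHS = 0² - 2 = -2; -2 ≥ -1 — FAILS

Answer: Both A and B are false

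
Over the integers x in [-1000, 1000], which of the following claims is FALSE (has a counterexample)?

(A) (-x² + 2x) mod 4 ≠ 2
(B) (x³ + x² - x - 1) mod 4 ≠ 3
(A) For a polynomial with integer coefficients, its value mod 4 depends only on x mod 4, so it suffices to check one representative of each residue class, x = 0, 1, 2, 3:
x = 0: LHS = (-0² + 2·0) mod 4 = 0 mod 4 = 0; 0 ≠ 2 — holds
x = 1: LHS = (-1² + 2·1) mod 4 = 1 mod 4 = 1; 1 ≠ 2 — holds
x = 2: LHS = (-2² + 2·2) mod 4 = 0 mod 4 = 0; 0 ≠ 2 — holds
x = 3: LHS = (-3² + 2·3) mod 4 = (-3) mod 4 = 1; 1 ≠ 2 — holds
The relation holds in every residue class, so the relation holds for every integer in [-1000, 1000].

(B) x = 0: LHS = (0³ + 0² - 0 - 1) mod 4 = (-1) mod 4 = 3; 3 ≠ 3 — FAILS

Only (B) has a counterexample.

Answer: B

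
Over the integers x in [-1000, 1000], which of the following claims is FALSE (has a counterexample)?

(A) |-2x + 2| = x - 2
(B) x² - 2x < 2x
(A) x = 0: LHS = |-2·0 + 2| = |2| = 2, RHS = 0 - 2 = -2; 2 = -2 — FAILS
(B) x = 0: LHS = 0² - 2·0 = 0, RHS = 2·0 = 0; 0 < 0 — FAILS

Answer: Both A and B are false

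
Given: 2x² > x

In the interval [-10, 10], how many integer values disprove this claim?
Counterexamples in [-10, 10]: {0}.

Counting them gives 1 values.

Answer: 1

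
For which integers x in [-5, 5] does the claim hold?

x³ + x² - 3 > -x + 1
Holds for: {2, 3, 4, 5}
Fails for: {-5, -4, -3, -2, -1, 0, 1}

Answer: {2, 3, 4, 5}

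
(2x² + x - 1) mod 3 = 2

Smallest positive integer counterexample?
Testing positive integers:
x = 1: LHS = (2·1² + 1 - 1) mod 3 = 2 mod 3 = 2; 2 = 2 — holds
x = 2: LHS = (2·2² + 2 - 1) mod 3 = 9 mod 3 = 0; 0 = 2 — FAILS  ← smallest positive counterexample

Answer: x = 2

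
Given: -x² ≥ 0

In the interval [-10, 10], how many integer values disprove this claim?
Counterexamples in [-10, 10]: {-10, -9, -8, -7, -6, -5, -4, -3, -2, -1, 1, 2, 3, 4, 5, 6, 7, 8, 9, 10}.

Counting them gives 20 values.

Answer: 20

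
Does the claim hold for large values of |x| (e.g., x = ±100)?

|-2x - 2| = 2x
x = 100: LHS = |-2·100 - 2| = |-202| = 202, RHS = 2·100 = 200; 202 = 200 — FAILS
x = -100: LHS = |-2·(-100) - 2| = |198| = 198, RHS = 2·(-100) = -200; 198 = -200 — FAILS

Answer: No, fails for both x = 100 and x = -100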